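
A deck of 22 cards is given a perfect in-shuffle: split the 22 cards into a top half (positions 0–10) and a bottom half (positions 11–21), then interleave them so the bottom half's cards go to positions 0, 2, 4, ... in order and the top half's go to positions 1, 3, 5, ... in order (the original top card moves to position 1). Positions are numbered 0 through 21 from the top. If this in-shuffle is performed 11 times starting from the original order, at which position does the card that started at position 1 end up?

Track the card's position through each in-shuffle:
1 → 3 → 7 → 15 → 8 → 17 → 12 → 2 → 5 → 11 → 0 → 1

1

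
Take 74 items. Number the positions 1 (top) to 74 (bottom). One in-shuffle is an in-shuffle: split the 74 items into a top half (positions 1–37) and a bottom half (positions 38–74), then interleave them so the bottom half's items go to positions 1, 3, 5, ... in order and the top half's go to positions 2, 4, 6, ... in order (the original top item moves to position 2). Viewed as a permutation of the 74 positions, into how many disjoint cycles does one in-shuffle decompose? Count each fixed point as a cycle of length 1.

7

Trace each unvisited position around until it returns:
(1 2 4 8 16 32 ... len 20) (3 6 12 24 48 21 ... len 20) (5 10 20 40) (7 14 28 56 37 74 ... len 20) (15 30 60 45) (25 50) (35 70 65 55)
7 cycles in total.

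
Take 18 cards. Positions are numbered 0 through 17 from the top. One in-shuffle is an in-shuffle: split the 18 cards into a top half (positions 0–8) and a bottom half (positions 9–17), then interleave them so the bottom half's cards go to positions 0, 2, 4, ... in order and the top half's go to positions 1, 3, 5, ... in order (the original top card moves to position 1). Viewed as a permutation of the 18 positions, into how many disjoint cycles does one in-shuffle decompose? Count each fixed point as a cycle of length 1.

Trace each unvisited position around until it returns:
(0 1 3 7 15 12 ... len 18)
1 cycle in total.

1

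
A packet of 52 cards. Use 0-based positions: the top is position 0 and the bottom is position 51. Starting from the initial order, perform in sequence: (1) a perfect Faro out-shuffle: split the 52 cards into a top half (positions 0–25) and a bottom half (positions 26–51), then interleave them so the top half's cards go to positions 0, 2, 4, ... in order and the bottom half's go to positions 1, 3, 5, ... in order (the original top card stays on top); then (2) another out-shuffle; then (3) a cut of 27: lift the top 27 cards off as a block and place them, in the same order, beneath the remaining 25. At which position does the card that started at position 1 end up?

29

Track the card from position 1 forward through each operation:
  after op 1 (out-shuffle): 1 → 2
  after op 2 (out-shuffle): 2 → 4
  after op 3 (cut 27): 4 → 29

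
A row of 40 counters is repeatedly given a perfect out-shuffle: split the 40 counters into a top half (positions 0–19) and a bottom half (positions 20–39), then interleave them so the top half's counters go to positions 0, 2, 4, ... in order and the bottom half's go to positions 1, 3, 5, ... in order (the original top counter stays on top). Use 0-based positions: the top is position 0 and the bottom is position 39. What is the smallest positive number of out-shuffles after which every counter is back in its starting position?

The out-shuffle permutes the 40 positions with cycle lengths [1, 1, 2, 12, 12, 12].
Every counter is home exactly when every cycle has completed a whole number of laps, i.e. after lcm(1, 2, 12) = 12 out-shuffles.

12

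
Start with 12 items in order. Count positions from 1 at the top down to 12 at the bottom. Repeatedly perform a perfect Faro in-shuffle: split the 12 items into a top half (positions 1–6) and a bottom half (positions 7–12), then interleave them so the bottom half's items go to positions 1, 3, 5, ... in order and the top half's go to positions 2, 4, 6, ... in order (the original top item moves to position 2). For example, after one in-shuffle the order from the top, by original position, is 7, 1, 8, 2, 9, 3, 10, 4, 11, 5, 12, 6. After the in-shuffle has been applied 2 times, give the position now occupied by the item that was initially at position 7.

2

Track the item's position through each in-shuffle:
7 → 1 → 2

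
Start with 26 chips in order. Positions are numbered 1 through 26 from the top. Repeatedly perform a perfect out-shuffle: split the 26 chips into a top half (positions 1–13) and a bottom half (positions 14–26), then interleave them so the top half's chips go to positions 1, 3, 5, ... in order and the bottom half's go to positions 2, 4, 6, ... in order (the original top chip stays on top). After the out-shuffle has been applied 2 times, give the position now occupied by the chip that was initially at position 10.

Track the chip's position through each out-shuffle:
10 → 19 → 12

12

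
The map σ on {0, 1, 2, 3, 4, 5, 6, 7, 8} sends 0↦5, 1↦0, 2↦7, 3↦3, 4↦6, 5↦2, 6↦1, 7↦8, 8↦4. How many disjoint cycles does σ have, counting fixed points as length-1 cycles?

2

Cycle decomposition: (0 5 2 7 8 4 6 1) (3).
2 cycles.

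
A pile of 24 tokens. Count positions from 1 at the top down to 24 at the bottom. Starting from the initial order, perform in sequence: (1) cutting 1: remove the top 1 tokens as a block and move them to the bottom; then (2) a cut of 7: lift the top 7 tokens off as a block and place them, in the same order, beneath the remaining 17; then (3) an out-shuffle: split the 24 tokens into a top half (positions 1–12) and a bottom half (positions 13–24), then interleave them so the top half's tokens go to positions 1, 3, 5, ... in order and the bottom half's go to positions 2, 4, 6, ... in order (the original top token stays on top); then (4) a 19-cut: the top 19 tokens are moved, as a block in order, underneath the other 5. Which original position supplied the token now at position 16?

14

Undo the operations in reverse order, starting from position 16:
  undo op 4 (cut 19): 16 ← 11
  undo op 3 (out-shuffle, from top half): 11 ← 6
  undo op 2 (cut 7): 6 ← 13
  undo op 1 (cut 1): 13 ← 14
So the token at position 16 came from original position 14.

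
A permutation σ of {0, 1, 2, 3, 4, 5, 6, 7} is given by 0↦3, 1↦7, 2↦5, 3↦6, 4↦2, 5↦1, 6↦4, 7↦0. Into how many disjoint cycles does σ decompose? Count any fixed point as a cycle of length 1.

1

Cycle decomposition: (0 3 6 4 2 5 1 7).
1 cycle.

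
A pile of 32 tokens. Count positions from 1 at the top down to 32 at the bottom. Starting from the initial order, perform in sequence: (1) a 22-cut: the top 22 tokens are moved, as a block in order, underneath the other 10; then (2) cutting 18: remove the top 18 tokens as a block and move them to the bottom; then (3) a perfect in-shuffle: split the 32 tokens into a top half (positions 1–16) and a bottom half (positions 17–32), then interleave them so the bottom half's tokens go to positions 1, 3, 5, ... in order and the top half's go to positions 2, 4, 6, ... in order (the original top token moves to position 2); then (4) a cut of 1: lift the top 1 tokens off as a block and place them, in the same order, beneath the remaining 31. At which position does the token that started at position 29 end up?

8

Track the token from position 29 forward through each operation:
  after op 1 (cut 22): 29 → 7
  after op 2 (cut 18): 7 → 21
  after op 3 (in-shuffle): 21 → 9
  after op 4 (cut 1): 9 → 8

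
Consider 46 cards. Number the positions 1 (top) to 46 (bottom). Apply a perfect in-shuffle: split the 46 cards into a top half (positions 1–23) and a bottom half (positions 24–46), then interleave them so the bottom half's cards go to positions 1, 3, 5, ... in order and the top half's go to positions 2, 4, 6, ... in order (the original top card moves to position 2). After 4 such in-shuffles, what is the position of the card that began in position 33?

11

Track the card's position through each in-shuffle:
33 → 19 → 38 → 29 → 11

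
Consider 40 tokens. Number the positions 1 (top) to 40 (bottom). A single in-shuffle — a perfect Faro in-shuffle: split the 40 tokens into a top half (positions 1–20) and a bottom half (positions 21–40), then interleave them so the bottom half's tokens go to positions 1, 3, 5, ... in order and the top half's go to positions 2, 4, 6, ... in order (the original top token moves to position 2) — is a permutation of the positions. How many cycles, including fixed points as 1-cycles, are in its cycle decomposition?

2

Trace each unvisited position around until it returns:
(1 2 4 8 16 32 ... len 20) (3 6 12 24 7 14 ... len 20)
2 cycles in total.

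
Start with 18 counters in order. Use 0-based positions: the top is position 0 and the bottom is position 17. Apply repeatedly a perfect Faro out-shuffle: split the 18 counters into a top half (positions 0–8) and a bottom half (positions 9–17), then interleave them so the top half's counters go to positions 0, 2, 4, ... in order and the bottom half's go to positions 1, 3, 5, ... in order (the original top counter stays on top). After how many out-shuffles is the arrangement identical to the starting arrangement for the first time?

The out-shuffle permutes the 18 positions with cycle lengths [1, 1, 8, 8].
Every counter is home exactly when every cycle has completed a whole number of laps, i.e. after lcm(1, 8) = 8 out-shuffles.

8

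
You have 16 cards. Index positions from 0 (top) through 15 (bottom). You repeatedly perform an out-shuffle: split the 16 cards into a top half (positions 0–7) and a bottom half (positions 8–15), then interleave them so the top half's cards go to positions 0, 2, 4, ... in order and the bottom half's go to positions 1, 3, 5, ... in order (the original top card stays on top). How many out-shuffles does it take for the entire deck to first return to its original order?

The out-shuffle permutes the 16 positions with cycle lengths [1, 1, 2, 4, 4, 4].
Every card is home exactly when every cycle has completed a whole number of laps, i.e. after lcm(1, 2, 4) = 4 out-shuffles.

4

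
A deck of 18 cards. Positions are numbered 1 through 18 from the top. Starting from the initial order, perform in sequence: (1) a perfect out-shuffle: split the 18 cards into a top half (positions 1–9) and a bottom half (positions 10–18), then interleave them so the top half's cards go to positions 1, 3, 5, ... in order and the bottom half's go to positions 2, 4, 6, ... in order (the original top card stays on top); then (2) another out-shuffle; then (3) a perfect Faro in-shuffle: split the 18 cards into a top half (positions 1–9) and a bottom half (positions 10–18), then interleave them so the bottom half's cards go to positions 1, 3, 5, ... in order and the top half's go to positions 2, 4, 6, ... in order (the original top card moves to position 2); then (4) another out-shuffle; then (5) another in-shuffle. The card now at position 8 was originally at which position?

13

Undo the operations in reverse order, starting from position 8:
  undo op 5 (in-shuffle, from top half): 8 ← 4
  undo op 4 (out-shuffle, from bottom half): 4 ← 11
  undo op 3 (in-shuffle, from bottom half): 11 ← 15
  undo op 2 (out-shuffle, from top half): 15 ← 8
  undo op 1 (out-shuffle, from bottom half): 8 ← 13
So the card at position 8 came from original position 13.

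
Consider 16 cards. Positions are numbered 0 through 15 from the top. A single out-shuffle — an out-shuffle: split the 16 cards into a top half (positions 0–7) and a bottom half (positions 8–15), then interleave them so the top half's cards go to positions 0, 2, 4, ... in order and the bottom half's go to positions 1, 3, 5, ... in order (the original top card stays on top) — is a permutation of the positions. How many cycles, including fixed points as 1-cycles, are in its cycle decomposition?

6

Trace each unvisited position around until it returns:
(0) (1 2 4 8) (3 6 12 9) (5 10) (7 14 13 11) (15)
6 cycles in total.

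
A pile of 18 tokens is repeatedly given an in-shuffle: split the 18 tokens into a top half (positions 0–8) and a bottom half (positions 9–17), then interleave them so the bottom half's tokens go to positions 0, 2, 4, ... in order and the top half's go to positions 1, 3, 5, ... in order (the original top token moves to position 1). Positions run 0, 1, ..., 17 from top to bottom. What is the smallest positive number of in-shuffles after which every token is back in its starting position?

18

The in-shuffle permutes the 18 positions with cycle lengths [18].
Every token is home exactly when every cycle has completed a whole number of laps, i.e. after lcm(18) = 18 in-shuffles.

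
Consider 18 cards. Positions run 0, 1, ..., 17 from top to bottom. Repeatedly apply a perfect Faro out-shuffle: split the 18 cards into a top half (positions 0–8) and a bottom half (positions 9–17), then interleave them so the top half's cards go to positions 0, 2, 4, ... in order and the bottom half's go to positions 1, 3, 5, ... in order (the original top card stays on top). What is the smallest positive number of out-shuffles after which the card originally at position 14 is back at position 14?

8

Follow position 14 under repeated out-shuffles:
14 → 11 → 5 → 10 → 3 → 6 → 12 → 7 → 14
It first returns after 8 out-shuffles.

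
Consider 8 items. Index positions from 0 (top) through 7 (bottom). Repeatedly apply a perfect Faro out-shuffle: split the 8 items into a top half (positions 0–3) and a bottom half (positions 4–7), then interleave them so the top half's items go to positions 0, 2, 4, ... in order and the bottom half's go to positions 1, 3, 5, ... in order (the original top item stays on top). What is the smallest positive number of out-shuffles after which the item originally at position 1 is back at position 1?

Follow position 1 under repeated out-shuffles:
1 → 2 → 4 → 1
It first returns after 3 out-shuffles.

3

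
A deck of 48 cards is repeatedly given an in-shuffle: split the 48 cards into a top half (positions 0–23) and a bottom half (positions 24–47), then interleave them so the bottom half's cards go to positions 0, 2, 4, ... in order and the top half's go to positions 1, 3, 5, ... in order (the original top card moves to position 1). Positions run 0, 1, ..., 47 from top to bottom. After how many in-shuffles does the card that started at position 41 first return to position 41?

Follow position 41 under repeated in-shuffles:
41 → 34 → 20 → 41
It first returns after 3 in-shuffles.

3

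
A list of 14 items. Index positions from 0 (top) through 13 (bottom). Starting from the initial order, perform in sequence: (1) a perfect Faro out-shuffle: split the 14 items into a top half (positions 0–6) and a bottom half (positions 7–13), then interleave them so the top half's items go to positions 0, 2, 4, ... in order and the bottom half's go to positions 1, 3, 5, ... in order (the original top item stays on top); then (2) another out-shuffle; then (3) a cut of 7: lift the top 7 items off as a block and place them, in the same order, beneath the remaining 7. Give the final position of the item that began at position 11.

12

Track the item from position 11 forward through each operation:
  after op 1 (out-shuffle): 11 → 9
  after op 2 (out-shuffle): 9 → 5
  after op 3 (cut 7): 5 → 12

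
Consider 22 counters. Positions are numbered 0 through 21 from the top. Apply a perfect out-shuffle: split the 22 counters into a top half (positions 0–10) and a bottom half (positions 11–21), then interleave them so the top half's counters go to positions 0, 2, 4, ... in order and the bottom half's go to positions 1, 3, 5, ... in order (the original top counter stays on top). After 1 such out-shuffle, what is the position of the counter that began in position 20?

19

Track the counter's position through each out-shuffle:
20 → 19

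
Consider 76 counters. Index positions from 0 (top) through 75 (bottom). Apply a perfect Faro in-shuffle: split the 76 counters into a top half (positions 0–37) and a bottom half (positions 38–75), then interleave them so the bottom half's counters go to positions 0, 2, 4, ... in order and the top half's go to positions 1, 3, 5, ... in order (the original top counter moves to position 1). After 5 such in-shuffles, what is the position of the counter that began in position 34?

Track the counter's position through each in-shuffle:
34 → 69 → 62 → 48 → 20 → 41

41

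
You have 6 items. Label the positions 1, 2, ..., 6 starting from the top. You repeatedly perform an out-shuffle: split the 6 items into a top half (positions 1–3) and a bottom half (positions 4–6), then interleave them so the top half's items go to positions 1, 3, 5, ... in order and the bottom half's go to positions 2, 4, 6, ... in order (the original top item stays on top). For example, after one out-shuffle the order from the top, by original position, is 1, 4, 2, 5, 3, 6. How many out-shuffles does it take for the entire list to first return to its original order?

The out-shuffle permutes the 6 positions with cycle lengths [1, 1, 4].
Every item is home exactly when every cycle has completed a whole number of laps, i.e. after lcm(1, 4) = 4 out-shuffles.

4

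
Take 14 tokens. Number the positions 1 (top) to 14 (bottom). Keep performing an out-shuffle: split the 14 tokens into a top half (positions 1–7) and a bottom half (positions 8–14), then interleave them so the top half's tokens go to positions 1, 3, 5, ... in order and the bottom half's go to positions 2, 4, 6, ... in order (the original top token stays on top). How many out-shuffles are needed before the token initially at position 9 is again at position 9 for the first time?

12

Follow position 9 under repeated out-shuffles:
9 → 4 → 7 → 13 → 12 → 10 → 6 → 11 → 8 → 2 → 3 → 5 → 9
It first returns after 12 out-shuffles.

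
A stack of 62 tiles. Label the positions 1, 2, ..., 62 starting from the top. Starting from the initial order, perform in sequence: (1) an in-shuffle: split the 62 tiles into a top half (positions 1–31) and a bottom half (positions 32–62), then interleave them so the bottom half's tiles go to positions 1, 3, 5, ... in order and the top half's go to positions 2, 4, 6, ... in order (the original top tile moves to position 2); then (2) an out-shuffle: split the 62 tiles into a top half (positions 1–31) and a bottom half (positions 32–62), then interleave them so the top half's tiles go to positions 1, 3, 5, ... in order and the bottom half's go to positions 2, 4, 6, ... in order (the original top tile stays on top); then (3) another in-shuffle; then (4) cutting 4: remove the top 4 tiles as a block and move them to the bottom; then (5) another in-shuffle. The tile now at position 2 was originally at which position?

24

Undo the operations in reverse order, starting from position 2:
  undo op 5 (in-shuffle, from top half): 2 ← 1
  undo op 4 (cut 4): 1 ← 5
  undo op 3 (in-shuffle, from bottom half): 5 ← 34
  undo op 2 (out-shuffle, from bottom half): 34 ← 48
  undo op 1 (in-shuffle, from top half): 48 ← 24
So the tile at position 2 came from original position 24.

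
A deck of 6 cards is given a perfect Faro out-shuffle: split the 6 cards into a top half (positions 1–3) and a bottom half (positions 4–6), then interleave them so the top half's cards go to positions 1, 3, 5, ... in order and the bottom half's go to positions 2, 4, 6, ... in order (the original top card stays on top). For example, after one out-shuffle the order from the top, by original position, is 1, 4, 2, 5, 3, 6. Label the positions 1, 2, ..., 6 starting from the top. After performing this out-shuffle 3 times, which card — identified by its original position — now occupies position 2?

Work backwards from position 2, undoing one out-shuffle at a time:
2 ← 4 ← 5 ← 3
So the card now at position 2 started at position 3.

3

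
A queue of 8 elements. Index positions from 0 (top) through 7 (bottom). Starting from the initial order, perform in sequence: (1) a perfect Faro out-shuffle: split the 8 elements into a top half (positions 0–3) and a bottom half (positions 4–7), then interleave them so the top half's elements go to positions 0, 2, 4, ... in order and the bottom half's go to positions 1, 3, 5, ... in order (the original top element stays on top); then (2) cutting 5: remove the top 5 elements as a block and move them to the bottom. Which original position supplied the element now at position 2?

7

Undo the operations in reverse order, starting from position 2:
  undo op 2 (cut 5): 2 ← 7
  undo op 1 (out-shuffle, from bottom half): 7 ← 7
So the element at position 2 came from original position 7.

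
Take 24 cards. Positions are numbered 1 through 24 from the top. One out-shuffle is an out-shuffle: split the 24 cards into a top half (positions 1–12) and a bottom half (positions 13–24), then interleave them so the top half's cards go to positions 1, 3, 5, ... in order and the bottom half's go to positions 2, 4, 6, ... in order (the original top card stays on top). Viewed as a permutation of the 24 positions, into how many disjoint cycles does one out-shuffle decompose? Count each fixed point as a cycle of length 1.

Trace each unvisited position around until it returns:
(1) (2 3 5 9 17 10 ... len 11) (6 11 21 18 12 23 ... len 11) (24)
4 cycles in total.

4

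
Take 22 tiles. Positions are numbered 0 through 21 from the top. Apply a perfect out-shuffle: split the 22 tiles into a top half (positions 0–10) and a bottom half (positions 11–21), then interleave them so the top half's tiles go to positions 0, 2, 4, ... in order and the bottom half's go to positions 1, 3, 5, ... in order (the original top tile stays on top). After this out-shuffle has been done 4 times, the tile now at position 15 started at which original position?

Work backwards from position 15, undoing one out-shuffle at a time:
15 ← 18 ← 9 ← 15 ← 18
So the tile now at position 15 started at position 18.

18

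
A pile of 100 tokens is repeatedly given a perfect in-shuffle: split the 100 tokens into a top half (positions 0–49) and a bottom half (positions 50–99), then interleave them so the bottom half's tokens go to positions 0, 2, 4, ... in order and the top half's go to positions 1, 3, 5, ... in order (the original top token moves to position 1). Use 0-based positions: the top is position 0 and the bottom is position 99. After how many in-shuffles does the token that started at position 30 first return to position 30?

Follow position 30 under repeated in-shuffles:
30 → 61 → 22 → 45 → 91 → 82 → 64 → 28 → ... → 30 (length 100)
It first returns after 100 in-shuffles.

100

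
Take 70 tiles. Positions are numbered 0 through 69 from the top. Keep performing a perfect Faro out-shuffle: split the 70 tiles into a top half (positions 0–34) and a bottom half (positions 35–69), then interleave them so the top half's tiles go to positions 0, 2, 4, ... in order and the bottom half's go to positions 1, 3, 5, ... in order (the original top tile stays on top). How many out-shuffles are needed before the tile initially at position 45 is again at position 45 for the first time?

Follow position 45 under repeated out-shuffles:
45 → 21 → 42 → 15 → 30 → 60 → 51 → 33 → 66 → 63 → 57 → 45
It first returns after 11 out-shuffles.

11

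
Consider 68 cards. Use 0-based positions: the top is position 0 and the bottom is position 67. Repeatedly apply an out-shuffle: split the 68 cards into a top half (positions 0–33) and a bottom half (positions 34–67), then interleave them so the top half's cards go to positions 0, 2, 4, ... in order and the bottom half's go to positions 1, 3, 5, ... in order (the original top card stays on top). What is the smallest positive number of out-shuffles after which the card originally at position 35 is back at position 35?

66

Follow position 35 under repeated out-shuffles:
35 → 3 → 6 → 12 → 24 → 48 → 29 → 58 → ... → 35 (length 66)
It first returns after 66 out-shuffles.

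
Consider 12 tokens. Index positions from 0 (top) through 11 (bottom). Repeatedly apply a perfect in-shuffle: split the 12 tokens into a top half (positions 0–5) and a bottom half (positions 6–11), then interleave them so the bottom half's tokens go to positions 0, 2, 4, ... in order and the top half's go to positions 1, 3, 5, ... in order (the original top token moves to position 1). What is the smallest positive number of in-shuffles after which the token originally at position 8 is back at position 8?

Follow position 8 under repeated in-shuffles:
8 → 4 → 9 → 6 → 0 → 1 → 3 → 7 → 2 → 5 → 11 → 10 → 8
It first returns after 12 in-shuffles.

12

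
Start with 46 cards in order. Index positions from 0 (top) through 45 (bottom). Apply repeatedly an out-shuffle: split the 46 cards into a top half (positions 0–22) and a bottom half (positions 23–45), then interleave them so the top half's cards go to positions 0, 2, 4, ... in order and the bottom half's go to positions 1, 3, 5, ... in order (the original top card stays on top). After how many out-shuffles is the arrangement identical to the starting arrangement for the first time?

12

The out-shuffle permutes the 46 positions with cycle lengths [1, 1, 2, 4, 4, 4, 6, 12, 12].
Every card is home exactly when every cycle has completed a whole number of laps, i.e. after lcm(1, 2, 4, 6, 12) = 12 out-shuffles.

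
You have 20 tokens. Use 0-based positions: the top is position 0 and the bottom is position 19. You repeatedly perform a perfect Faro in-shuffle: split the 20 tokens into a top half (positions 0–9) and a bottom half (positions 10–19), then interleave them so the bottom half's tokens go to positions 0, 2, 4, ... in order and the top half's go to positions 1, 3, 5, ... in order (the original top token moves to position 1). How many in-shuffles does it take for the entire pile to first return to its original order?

The in-shuffle permutes the 20 positions with cycle lengths [2, 3, 3, 6, 6].
Every token is home exactly when every cycle has completed a whole number of laps, i.e. after lcm(2, 3, 6) = 6 in-shuffles.

6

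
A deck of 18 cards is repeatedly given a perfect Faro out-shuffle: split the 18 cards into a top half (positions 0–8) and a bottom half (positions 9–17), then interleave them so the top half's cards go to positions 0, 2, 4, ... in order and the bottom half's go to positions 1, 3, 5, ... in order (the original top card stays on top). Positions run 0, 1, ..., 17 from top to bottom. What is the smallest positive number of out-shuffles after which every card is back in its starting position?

8

The out-shuffle permutes the 18 positions with cycle lengths [1, 1, 8, 8].
Every card is home exactly when every cycle has completed a whole number of laps, i.e. after lcm(1, 8) = 8 out-shuffles.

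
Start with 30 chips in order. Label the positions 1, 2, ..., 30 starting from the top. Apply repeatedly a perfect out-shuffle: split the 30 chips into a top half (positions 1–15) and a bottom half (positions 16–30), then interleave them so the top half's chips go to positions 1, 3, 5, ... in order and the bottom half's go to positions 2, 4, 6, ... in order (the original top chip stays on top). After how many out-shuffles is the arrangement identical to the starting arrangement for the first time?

The out-shuffle permutes the 30 positions with cycle lengths [1, 1, 28].
Every chip is home exactly when every cycle has completed a whole number of laps, i.e. after lcm(1, 28) = 28 out-shuffles.

28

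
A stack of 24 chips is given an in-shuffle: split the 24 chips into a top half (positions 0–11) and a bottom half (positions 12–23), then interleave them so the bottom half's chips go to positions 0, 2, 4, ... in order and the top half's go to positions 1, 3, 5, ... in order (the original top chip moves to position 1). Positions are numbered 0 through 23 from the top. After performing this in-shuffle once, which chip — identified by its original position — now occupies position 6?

Work backwards from position 6, undoing one in-shuffle at a time:
6 ← 15
So the chip now at position 6 started at position 15.

15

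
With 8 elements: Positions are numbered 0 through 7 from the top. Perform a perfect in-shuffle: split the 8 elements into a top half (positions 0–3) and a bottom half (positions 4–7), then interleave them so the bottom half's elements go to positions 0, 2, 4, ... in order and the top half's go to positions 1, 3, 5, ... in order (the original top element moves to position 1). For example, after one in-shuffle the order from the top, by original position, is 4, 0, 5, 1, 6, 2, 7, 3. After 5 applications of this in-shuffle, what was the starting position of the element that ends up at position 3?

7

Work backwards from position 3, undoing one in-shuffle at a time:
3 ← 1 ← 0 ← 4 ← 6 ← 7
So the element now at position 3 started at position 7.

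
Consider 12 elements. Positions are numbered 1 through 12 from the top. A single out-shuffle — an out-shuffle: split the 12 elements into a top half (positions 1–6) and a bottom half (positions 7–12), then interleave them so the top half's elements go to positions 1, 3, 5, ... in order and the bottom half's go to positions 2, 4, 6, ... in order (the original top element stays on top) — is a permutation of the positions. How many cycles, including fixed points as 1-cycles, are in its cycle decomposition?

3

Trace each unvisited position around until it returns:
(1) (2 3 5 9 6 11 10 8 4 7) (12)
3 cycles in total.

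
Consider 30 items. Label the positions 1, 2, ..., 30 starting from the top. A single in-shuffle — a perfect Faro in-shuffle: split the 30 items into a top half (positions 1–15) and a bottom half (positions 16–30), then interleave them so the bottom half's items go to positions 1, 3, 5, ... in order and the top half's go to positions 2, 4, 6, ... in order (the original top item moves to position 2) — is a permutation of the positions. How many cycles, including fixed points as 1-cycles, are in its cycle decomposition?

6

Trace each unvisited position around until it returns:
(1 2 4 8 16) (3 6 12 24 17) (5 10 20 9 18) (7 14 28 25 19) (11 22 13 26 21) (15 30 29 27 23)
6 cycles in total.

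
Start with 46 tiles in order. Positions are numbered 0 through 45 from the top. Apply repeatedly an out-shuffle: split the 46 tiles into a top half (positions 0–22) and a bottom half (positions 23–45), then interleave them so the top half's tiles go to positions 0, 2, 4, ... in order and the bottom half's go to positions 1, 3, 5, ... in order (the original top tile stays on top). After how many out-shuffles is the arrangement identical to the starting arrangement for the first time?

12

The out-shuffle permutes the 46 positions with cycle lengths [1, 1, 2, 4, 4, 4, 6, 12, 12].
Every tile is home exactly when every cycle has completed a whole number of laps, i.e. after lcm(1, 2, 4, 6, 12) = 12 out-shuffles.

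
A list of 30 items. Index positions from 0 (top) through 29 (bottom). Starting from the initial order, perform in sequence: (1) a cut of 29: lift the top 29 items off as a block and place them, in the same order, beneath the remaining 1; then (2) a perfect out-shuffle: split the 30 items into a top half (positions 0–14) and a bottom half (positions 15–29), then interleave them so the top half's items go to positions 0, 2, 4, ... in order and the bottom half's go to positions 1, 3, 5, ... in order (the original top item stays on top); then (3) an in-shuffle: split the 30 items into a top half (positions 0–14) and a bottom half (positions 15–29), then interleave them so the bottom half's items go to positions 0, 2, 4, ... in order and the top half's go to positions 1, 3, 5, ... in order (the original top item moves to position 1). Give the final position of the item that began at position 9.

Track the item from position 9 forward through each operation:
  after op 1 (cut 29): 9 → 10
  after op 2 (out-shuffle): 10 → 20
  after op 3 (in-shuffle): 20 → 10

10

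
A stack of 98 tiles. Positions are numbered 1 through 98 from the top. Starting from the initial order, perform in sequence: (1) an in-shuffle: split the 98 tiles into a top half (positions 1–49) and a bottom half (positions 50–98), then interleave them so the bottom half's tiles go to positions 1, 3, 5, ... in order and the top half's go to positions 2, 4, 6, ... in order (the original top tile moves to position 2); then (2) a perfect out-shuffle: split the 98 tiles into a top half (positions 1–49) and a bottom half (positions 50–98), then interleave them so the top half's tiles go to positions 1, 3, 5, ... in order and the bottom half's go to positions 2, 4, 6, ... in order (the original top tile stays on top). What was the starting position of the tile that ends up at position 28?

Undo the operations in reverse order, starting from position 28:
  undo op 2 (out-shuffle, from bottom half): 28 ← 63
  undo op 1 (in-shuffle, from bottom half): 63 ← 81
So the tile at position 28 came from original position 81.

81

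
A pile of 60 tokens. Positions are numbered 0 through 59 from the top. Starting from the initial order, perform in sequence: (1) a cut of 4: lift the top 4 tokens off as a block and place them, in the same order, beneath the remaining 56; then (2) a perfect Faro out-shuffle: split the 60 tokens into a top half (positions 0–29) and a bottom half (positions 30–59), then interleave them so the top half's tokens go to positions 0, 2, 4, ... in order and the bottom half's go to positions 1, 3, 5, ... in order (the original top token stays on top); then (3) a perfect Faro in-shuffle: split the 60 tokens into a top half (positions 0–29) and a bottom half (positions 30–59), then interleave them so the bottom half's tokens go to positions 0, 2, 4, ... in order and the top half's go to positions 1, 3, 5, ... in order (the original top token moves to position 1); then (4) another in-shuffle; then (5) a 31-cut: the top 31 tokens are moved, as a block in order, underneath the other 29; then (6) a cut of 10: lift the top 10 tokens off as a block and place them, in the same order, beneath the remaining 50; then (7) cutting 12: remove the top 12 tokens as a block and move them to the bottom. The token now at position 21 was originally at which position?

Undo the operations in reverse order, starting from position 21:
  undo op 7 (cut 12): 21 ← 33
  undo op 6 (cut 10): 33 ← 43
  undo op 5 (cut 31): 43 ← 14
  undo op 4 (in-shuffle, from bottom half): 14 ← 37
  undo op 3 (in-shuffle, from top half): 37 ← 18
  undo op 2 (out-shuffle, from top half): 18 ← 9
  undo op 1 (cut 4): 9 ← 13
So the token at position 21 came from original position 13.

13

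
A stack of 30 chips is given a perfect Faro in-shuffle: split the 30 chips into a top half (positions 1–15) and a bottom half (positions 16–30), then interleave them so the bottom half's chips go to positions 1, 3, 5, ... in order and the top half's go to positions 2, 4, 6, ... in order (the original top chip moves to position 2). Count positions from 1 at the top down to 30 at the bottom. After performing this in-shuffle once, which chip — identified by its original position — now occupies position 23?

Work backwards from position 23, undoing one in-shuffle at a time:
23 ← 27
So the chip now at position 23 started at position 27.

27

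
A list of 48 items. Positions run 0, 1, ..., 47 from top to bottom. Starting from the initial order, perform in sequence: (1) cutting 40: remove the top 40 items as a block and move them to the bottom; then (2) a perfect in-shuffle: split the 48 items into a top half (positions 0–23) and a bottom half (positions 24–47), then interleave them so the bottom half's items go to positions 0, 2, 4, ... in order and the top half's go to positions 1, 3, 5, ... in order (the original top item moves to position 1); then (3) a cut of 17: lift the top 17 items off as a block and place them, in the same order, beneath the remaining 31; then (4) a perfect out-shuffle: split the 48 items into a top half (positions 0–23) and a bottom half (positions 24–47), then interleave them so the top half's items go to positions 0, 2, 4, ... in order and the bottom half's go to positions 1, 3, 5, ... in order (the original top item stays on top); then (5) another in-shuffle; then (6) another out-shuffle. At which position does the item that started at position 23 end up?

29

Track the item from position 23 forward through each operation:
  after op 1 (cut 40): 23 → 31
  after op 2 (in-shuffle): 31 → 14
  after op 3 (cut 17): 14 → 45
  after op 4 (out-shuffle): 45 → 43
  after op 5 (in-shuffle): 43 → 38
  after op 6 (out-shuffle): 38 → 29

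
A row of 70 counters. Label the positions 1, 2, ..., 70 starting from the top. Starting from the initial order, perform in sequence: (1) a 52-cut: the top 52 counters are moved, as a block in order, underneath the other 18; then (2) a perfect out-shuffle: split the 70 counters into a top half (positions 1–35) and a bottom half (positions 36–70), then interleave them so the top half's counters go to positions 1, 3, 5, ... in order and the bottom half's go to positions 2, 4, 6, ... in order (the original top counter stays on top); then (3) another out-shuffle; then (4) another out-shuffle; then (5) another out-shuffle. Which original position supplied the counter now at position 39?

64

Undo the operations in reverse order, starting from position 39:
  undo op 5 (out-shuffle, from top half): 39 ← 20
  undo op 4 (out-shuffle, from bottom half): 20 ← 45
  undo op 3 (out-shuffle, from top half): 45 ← 23
  undo op 2 (out-shuffle, from top half): 23 ← 12
  undo op 1 (cut 52): 12 ← 64
So the counter at position 39 came from original position 64.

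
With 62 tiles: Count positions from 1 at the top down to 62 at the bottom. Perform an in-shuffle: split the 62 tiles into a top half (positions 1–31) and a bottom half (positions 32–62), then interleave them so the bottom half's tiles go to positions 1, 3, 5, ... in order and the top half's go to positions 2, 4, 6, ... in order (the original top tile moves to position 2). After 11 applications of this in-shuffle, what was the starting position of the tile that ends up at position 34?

5

Work backwards from position 34, undoing one in-shuffle at a time:
34 ← 17 ← 40 ← 20 ← 10 ← 5 ← 34 ← 17 ← 40 ← 20 ← 10 ← 5
So the tile now at position 34 started at position 5.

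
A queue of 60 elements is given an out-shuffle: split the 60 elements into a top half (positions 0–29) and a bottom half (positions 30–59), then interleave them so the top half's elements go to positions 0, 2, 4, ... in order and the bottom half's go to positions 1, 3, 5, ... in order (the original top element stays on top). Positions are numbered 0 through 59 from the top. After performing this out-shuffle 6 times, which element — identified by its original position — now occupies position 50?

Work backwards from position 50, undoing one out-shuffle at a time:
50 ← 25 ← 42 ← 21 ← 40 ← 20 ← 10
So the element now at position 50 started at position 10.

10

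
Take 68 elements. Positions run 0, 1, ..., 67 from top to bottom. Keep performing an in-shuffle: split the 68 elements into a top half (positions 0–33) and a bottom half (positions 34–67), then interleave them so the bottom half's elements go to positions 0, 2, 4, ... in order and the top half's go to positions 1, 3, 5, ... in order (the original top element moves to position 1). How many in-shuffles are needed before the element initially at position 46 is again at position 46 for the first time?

22

Follow position 46 under repeated in-shuffles:
46 → 24 → 49 → 30 → 61 → 54 → 40 → 12 → ... → 46 (length 22)
It first returns after 22 in-shuffles.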